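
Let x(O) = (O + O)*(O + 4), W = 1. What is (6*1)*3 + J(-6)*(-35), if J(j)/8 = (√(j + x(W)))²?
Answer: -1102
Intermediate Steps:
x(O) = 2*O*(4 + O) (x(O) = (2*O)*(4 + O) = 2*O*(4 + O))
J(j) = 80 + 8*j (J(j) = 8*(√(j + 2*1*(4 + 1)))² = 8*(√(j + 2*1*5))² = 8*(√(j + 10))² = 8*(√(10 + j))² = 8*(10 + j) = 80 + 8*j)
(6*1)*3 + J(-6)*(-35) = (6*1)*3 + (80 + 8*(-6))*(-35) = 6*3 + (80 - 48)*(-35) = 18 + 32*(-35) = 18 - 1120 = -1102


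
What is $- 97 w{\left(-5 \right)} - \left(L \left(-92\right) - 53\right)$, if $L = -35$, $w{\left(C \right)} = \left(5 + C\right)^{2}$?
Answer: $-3167$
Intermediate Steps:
$- 97 w{\left(-5 \right)} - \left(L \left(-92\right) - 53\right) = - 97 \left(5 - 5\right)^{2} - \left(\left(-35\right) \left(-92\right) - 53\right) = - 97 \cdot 0^{2} - \left(3220 - 53\right) = \left(-97\right) 0 - 3167 = 0 - 3167 = -3167$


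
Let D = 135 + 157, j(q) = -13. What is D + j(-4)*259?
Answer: -3075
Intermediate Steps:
D = 292
D + j(-4)*259 = 292 - 13*259 = 292 - 3367 = -3075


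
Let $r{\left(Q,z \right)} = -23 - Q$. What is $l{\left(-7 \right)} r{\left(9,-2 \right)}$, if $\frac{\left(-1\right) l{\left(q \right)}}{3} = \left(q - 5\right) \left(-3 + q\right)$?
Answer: $11520$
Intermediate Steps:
$l{\left(q \right)} = - 3 \left(-5 + q\right) \left(-3 + q\right)$ ($l{\left(q \right)} = - 3 \left(q - 5\right) \left(-3 + q\right) = - 3 \left(-5 + q\right) \left(-3 + q\right)$)
$l{\left(-7 \right)} r{\left(9,-2 \right)} = \left(-45 - 3 \left(-7\right)^{2} + 24 \left(-7\right)\right) \left(-23 - 9\right) = \left(-45 - 147 - 168\right) \left(-23 - 9\right) = \left(-45 - 147 - 168\right) \left(-32\right) = \left(-360\right) \left(-32\right) = 11520$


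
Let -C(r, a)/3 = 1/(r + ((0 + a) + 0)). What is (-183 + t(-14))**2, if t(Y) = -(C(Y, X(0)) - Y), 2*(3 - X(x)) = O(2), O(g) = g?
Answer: 622521/16 ≈ 38908.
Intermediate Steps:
X(x) = 2 (X(x) = 3 - 1/2*2 = 3 - 1 = 2)
C(r, a) = -3/(a + r) (C(r, a) = -3/(r + ((0 + a) + 0)) = -3/(r + (a + 0)) = -3/(r + a) = -3/(a + r))
t(Y) = Y + 3/(2 + Y) (t(Y) = -(-3/(2 + Y) - Y) = -(-Y - 3/(2 + Y)) = Y + 3/(2 + Y))
(-183 + t(-14))**2 = (-183 + (3 - 14*(2 - 14))/(2 - 14))**2 = (-183 + (3 - 14*(-12))/(-12))**2 = (-183 - (3 + 168)/12)**2 = (-183 - 1/12*171)**2 = (-183 - 57/4)**2 = (-789/4)**2 = 622521/16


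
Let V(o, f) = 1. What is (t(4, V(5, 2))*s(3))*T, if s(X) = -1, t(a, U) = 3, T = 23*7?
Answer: -483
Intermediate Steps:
T = 161
(t(4, V(5, 2))*s(3))*T = (3*(-1))*161 = -3*161 = -483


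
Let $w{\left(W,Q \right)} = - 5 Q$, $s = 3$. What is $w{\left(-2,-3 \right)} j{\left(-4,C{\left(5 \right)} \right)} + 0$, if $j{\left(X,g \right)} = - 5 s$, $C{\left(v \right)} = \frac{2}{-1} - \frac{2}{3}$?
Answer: $-225$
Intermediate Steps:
$C{\left(v \right)} = - \frac{8}{3}$ ($C{\left(v \right)} = 2 \left(-1\right) - \frac{2}{3} = -2 - \frac{2}{3} = - \frac{8}{3}$)
$j{\left(X,g \right)} = -15$ ($j{\left(X,g \right)} = \left(-5\right) 3 = -15$)
$w{\left(-2,-3 \right)} j{\left(-4,C{\left(5 \right)} \right)} + 0 = \left(-5\right) \left(-3\right) \left(-15\right) + 0 = 15 \left(-15\right) + 0 = -225 + 0 = -225$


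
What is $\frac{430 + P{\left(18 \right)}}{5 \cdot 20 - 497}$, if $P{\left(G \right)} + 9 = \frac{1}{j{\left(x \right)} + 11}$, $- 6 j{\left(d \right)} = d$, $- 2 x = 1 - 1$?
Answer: $- \frac{4632}{4367} \approx -1.0607$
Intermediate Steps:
$x = 0$ ($x = - \frac{1 - 1}{2} = \left(- \frac{1}{2}\right) 0 = 0$)
$j{\left(d \right)} = - \frac{d}{6}$
$P{\left(G \right)} = - \frac{98}{11}$ ($P{\left(G \right)} = -9 + \frac{1}{\left(- \frac{1}{6}\right) 0 + 11} = -9 + \frac{1}{0 + 11} = -9 + \frac{1}{11} = - \frac{98}{11}$)
$\frac{430 + P{\left(18 \right)}}{5 \cdot 20 - 497} = \frac{430 - \frac{98}{11}}{5 \cdot 20 - 497} = \frac{4632}{11 \left(100 - 497\right)} = \frac{4632}{11 \left(-397\right)} = \frac{4632}{11} \left(- \frac{1}{397}\right) = - \frac{4632}{4367}$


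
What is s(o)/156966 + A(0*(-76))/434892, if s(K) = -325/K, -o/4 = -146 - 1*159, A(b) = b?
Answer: -65/38299704 ≈ -1.6971e-6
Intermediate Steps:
o = 1220 (o = -4*(-146 - 1*159) = -4*(-146 - 159) = -4*(-305) = 1220)
s(o)/156966 + A(0*(-76))/434892 = -325/1220/156966 + (0*(-76))/434892 = -325*1/1220*(1/156966) + 0*(1/434892) = -65/244*1/156966 + 0 = -65/38299704 + 0 = -65/38299704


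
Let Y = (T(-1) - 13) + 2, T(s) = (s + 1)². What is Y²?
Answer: 121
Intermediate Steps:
T(s) = (1 + s)²
Y = -11 (Y = ((1 - 1)² - 13) + 2 = (0² - 13) + 2 = (0 - 13) + 2 = -13 + 2 = -11)
Y² = (-11)² = 121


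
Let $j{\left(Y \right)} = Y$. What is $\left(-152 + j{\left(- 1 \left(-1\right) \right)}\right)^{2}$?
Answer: $22801$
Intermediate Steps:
$\left(-152 + j{\left(- 1 \left(-1\right) \right)}\right)^{2} = \left(-152 - 1 \left(-1\right)\right)^{2} = \left(-152 - -1\right)^{2} = \left(-152 + 1\right)^{2} = \left(-151\right)^{2} = 22801$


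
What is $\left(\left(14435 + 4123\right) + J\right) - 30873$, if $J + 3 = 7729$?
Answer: $-4589$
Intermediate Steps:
$J = 7726$ ($J = -3 + 7729 = 7726$)
$\left(\left(14435 + 4123\right) + J\right) - 30873 = \left(\left(14435 + 4123\right) + 7726\right) - 30873 = \left(18558 + 7726\right) - 30873 = 26284 - 30873 = -4589$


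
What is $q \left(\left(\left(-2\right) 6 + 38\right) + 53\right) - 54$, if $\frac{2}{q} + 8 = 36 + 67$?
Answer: $- \frac{4972}{95} \approx -52.337$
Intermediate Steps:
$q = \frac{2}{95}$ ($q = \frac{2}{-8 + \left(36 + 67\right)} = \frac{2}{-8 + 103} = \frac{2}{95} \approx 0.021053$)
$q \left(\left(\left(-2\right) 6 + 38\right) + 53\right) - 54 = \frac{2 \left(\left(\left(-2\right) 6 + 38\right) + 53\right)}{95} - 54 = \frac{2 \left(\left(-12 + 38\right) + 53\right)}{95} - 54 = \frac{2 \left(26 + 53\right)}{95} - 54 = \frac{2}{95} \cdot 79 - 54 = \frac{158}{95} - 54 = - \frac{4972}{95}$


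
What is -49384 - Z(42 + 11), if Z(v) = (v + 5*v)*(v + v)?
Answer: -83092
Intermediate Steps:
Z(v) = 12*v² (Z(v) = (6*v)*(2*v) = 12*v²)
-49384 - Z(42 + 11) = -49384 - 12*(42 + 11)² = -49384 - 12*53² = -49384 - 12*2809 = -49384 - 1*33708 = -49384 - 33708 = -83092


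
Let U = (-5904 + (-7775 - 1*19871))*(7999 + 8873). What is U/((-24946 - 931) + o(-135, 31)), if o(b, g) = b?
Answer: 141513900/6503 ≈ 21761.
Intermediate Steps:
U = -566055600 (U = (-5904 + (-7775 - 19871))*16872 = (-5904 - 27646)*16872 = -33550*16872 = -566055600)
U/((-24946 - 931) + o(-135, 31)) = -566055600/((-24946 - 931) - 135) = -566055600/(-25877 - 135) = -566055600/(-26012) = -566055600*(-1/26012) = 141513900/6503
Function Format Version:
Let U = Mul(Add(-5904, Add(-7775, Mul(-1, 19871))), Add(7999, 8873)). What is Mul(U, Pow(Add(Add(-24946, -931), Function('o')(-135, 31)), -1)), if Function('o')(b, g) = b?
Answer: Rational(141513900, 6503) ≈ 21761.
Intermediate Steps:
U = -566055600 (U = Mul(Add(-5904, Add(-7775, -19871)), 16872) = Mul(Add(-5904, -27646), 16872) = Mul(-33550, 16872) = -566055600)
Mul(U, Pow(Add(Add(-24946, -931), Function('o')(-135, 31)), -1)) = Mul(-566055600, Pow(Add(Add(-24946, -931), -135), -1)) = Mul(-566055600, Pow(Add(-25877, -135), -1)) = Mul(-566055600, Pow(-26012, -1)) = Mul(-566055600, Rational(-1, 26012)) = Rational(141513900, 6503)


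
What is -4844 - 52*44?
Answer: -7132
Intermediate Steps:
-4844 - 52*44 = -4844 - 1*2288 = -4844 - 2288 = -7132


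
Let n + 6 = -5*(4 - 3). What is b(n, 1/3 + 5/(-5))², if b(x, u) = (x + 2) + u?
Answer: 841/9 ≈ 93.444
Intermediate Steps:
n = -11 (n = -6 - 5*(4 - 3) = -6 - 5*1 = -6 - 5 = -11)
b(x, u) = 2 + u + x (b(x, u) = (2 + x) + u = 2 + u + x)
b(n, 1/3 + 5/(-5))² = (2 + (1/3 + 5/(-5)) - 11)² = (2 + (1*(⅓) + 5*(-⅕)) - 11)² = (2 + (⅓ - 1) - 11)² = (2 - ⅔ - 11)² = (-29/3)² = 841/9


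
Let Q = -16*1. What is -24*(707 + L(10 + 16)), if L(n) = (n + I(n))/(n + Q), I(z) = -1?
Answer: -17028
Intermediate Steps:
Q = -16
L(n) = (-1 + n)/(-16 + n) (L(n) = (n - 1)/(n - 16) = (-1 + n)/(-16 + n))
-24*(707 + L(10 + 16)) = -24*(707 + (-1 + (10 + 16))/(-16 + (10 + 16))) = -24*(707 + (-1 + 26)/(-16 + 26)) = -24*(707 + 25/10) = -24*(707 + (⅒)*25) = -24*(707 + 5/2) = -24*1419/2 = -17028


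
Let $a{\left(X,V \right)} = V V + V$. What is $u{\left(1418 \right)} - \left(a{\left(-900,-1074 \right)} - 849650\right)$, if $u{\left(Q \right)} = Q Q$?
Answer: $1707972$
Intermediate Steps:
$a{\left(X,V \right)} = V + V^{2}$ ($a{\left(X,V \right)} = V^{2} + V = V + V^{2}$)
$u{\left(Q \right)} = Q^{2}$
$u{\left(1418 \right)} - \left(a{\left(-900,-1074 \right)} - 849650\right) = 1418^{2} - \left(- 1074 \left(1 - 1074\right) - 849650\right) = 2010724 - \left(\left(-1074\right) \left(-1073\right) - 849650\right) = 2010724 - \left(1152402 - 849650\right) = 2010724 - 302752 = 1707972$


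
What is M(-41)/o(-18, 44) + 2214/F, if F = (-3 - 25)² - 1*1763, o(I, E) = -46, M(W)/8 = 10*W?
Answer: 1554638/22517 ≈ 69.043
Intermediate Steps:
M(W) = 80*W (M(W) = 8*(10*W) = 80*W)
F = -979 (F = (-28)² - 1763 = 784 - 1763 = -979)
M(-41)/o(-18, 44) + 2214/F = (80*(-41))/(-46) + 2214/(-979) = -3280*(-1/46) + 2214*(-1/979) = 1640/23 - 2214/979 = 1554638/22517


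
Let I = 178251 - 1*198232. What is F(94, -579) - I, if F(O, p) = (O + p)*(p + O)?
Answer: 255206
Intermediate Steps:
F(O, p) = (O + p)² (F(O, p) = (O + p)*(O + p) = (O + p)²)
I = -19981 (I = 178251 - 198232 = -19981)
F(94, -579) - I = (94 - 579)² - 1*(-19981) = (-485)² + 19981 = 235225 + 19981 = 255206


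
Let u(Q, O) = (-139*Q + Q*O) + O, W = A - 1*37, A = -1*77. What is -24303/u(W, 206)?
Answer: 24303/7432 ≈ 3.2701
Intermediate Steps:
A = -77
W = -114 (W = -77 - 1*37 = -77 - 37 = -114)
u(Q, O) = O - 139*Q + O*Q (u(Q, O) = (-139*Q + O*Q) + O = O - 139*Q + O*Q)
-24303/u(W, 206) = -24303/(206 - 139*(-114) + 206*(-114)) = -24303/(206 + 15846 - 23484) = -24303/(-7432) = -24303*(-1/7432) = 24303/7432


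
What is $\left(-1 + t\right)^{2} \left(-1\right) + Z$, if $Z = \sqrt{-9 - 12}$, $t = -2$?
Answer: $-9 + i \sqrt{21} \approx -9.0 + 4.5826 i$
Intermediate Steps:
$Z = i \sqrt{21}$ ($Z = \sqrt{-9 - 12} = \sqrt{-21} = i \sqrt{21} \approx 4.5826 i$)
$\left(-1 + t\right)^{2} \left(-1\right) + Z = \left(-1 - 2\right)^{2} \left(-1\right) + i \sqrt{21} = \left(-3\right)^{2} \left(-1\right) + i \sqrt{21} = 9 \left(-1\right) + i \sqrt{21} = -9 + i \sqrt{21}$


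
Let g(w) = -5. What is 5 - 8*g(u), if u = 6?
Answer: 45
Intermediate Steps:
5 - 8*g(u) = 5 - 8*(-5) = 5 + 40 = 45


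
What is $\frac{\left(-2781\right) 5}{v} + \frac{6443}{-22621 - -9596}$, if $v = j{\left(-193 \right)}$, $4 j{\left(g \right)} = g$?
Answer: $\frac{723207001}{2513825} \approx 287.69$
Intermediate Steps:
$j{\left(g \right)} = \frac{g}{4}$
$v = - \frac{193}{4}$ ($v = \frac{1}{4} \left(-193\right) = - \frac{193}{4} \approx -48.25$)
$\frac{\left(-2781\right) 5}{v} + \frac{6443}{-22621 - -9596} = \frac{\left(-2781\right) 5}{- \frac{193}{4}} + \frac{6443}{-22621 - -9596} = \left(-13905\right) \left(- \frac{4}{193}\right) + \frac{6443}{-22621 + 9596} = \frac{55620}{193} + \frac{6443}{-13025} = \frac{55620}{193} + 6443 \left(- \frac{1}{13025}\right) = \frac{55620}{193} - \frac{6443}{13025} = \frac{723207001}{2513825}$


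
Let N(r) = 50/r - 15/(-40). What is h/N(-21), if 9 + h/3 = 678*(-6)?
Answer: 2054808/337 ≈ 6097.4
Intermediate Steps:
h = -12231 (h = -27 + 3*(678*(-6)) = -27 + 3*(-4068) = -27 - 12204 = -12231)
N(r) = 3/8 + 50/r (N(r) = 50/r - 15*(-1/40) = 50/r + 3/8 = 3/8 + 50/r)
h/N(-21) = -12231/(3/8 + 50/(-21)) = -12231/(3/8 + 50*(-1/21)) = -12231/(3/8 - 50/21) = -12231/(-337/168) = -12231*(-168/337) = 2054808/337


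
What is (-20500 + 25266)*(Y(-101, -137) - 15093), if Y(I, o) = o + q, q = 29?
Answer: -72447966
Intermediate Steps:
Y(I, o) = 29 + o (Y(I, o) = o + 29 = 29 + o)
(-20500 + 25266)*(Y(-101, -137) - 15093) = (-20500 + 25266)*((29 - 137) - 15093) = 4766*(-108 - 15093) = 4766*(-15201) = -72447966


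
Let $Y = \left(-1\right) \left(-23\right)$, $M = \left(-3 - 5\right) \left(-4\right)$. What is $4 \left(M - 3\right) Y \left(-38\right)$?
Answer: $-101384$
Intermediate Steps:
$M = 32$ ($M = \left(-8\right) \left(-4\right) = 32$)
$Y = 23$
$4 \left(M - 3\right) Y \left(-38\right) = 4 \left(32 - 3\right) 23 \left(-38\right) = 4 \cdot 29 \cdot 23 \left(-38\right) = 116 \cdot 23 \left(-38\right) = 2668 \left(-38\right) = -101384$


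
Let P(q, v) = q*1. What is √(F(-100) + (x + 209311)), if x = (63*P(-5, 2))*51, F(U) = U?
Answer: √193146 ≈ 439.48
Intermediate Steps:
P(q, v) = q
x = -16065 (x = (63*(-5))*51 = -315*51 = -16065)
√(F(-100) + (x + 209311)) = √(-100 + (-16065 + 209311)) = √(-100 + 193246) = √193146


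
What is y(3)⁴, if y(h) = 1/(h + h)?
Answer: 1/1296 ≈ 0.00077160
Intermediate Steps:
y(h) = 1/(2*h)
y(3)⁴ = ((½)/3)⁴ = ((½)*(⅓))⁴ = (⅙)⁴ = 1/1296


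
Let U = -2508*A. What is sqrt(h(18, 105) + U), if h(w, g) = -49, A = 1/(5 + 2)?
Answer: I*sqrt(19957)/7 ≈ 20.181*I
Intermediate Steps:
A = 1/7 ≈ 0.14286
U = -2508/7 (U = -2508*1/7 = -2508/7 ≈ -358.29)
sqrt(h(18, 105) + U) = sqrt(-49 - 2508/7) = sqrt(-2851/7) = I*sqrt(19957)/7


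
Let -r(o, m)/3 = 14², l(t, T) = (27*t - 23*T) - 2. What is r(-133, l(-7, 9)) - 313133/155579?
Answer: -91793585/155579 ≈ -590.01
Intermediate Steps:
l(t, T) = -2 - 23*T + 27*t (l(t, T) = (-23*T + 27*t) - 2 = -2 - 23*T + 27*t)
r(o, m) = -588 (r(o, m) = -3*14² = -3*196 = -588)
r(-133, l(-7, 9)) - 313133/155579 = -588 - 313133/155579 = -91793585/155579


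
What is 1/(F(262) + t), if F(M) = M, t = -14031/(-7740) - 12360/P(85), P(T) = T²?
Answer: 248540/65142847 ≈ 0.0038153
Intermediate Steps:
t = 25367/248540 (t = -14031/(-7740) - 12360/(85²) = -14031*(-1/7740) - 12360/7225 = 1559/860 - 12360*1/7225 = 1559/860 - 2472/1445 = 25367/248540 ≈ 0.10206)
1/(F(262) + t) = 1/(262 + 25367/248540) = 1/(65142847/248540) = 248540/65142847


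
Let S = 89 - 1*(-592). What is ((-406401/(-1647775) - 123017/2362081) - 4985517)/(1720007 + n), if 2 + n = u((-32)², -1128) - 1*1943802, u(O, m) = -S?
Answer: 19404518927366855369/873708337523052450 ≈ 22.209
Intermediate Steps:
S = 681 (S = 89 + 592 = 681)
u(O, m) = -681 (u(O, m) = -1*681 = -681)
n = -1944485 (n = -2 + (-681 - 1*1943802) = -2 + (-681 - 1943802) = -2 - 1944483 = -1944485)
((-406401/(-1647775) - 123017/2362081) - 4985517)/(1720007 + n) = ((-406401/(-1647775) - 123017/2362081) - 4985517)/(1720007 - 1944485) = ((-406401*(-1/1647775) - 123017*1/2362081) - 4985517)/(-224478) = ((406401/1647775 - 123017/2362081) - 4985517)*(-1/224478) = (757247743306/3892178019775 - 4985517)*(-1/224478) = -19404518927366855369/3892178019775*(-1/224478) = 19404518927366855369/873708337523052450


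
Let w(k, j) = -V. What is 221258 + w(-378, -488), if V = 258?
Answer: 221000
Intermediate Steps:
w(k, j) = -258 (w(k, j) = -1*258 = -258)
221258 + w(-378, -488) = 221258 - 258 = 221000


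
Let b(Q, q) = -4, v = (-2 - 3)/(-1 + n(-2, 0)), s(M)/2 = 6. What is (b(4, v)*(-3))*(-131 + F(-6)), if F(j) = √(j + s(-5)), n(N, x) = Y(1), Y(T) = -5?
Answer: -1572 + 12*√6 ≈ -1542.6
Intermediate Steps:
s(M) = 12 (s(M) = 2*6 = 12)
n(N, x) = -5
v = ⅚ (v = (-2 - 3)/(-1 - 5) = -5/(-6) = -5*(-⅙) = ⅚ ≈ 0.83333)
F(j) = √(12 + j) (F(j) = √(j + 12) = √(12 + j))
(b(4, v)*(-3))*(-131 + F(-6)) = (-4*(-3))*(-131 + √(12 - 6)) = 12*(-131 + √6) = -1572 + 12*√6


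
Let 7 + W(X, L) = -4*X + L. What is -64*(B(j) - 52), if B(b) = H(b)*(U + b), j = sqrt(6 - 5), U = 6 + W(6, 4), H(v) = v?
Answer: 4608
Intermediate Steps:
W(X, L) = -7 + L - 4*X (W(X, L) = -7 + (-4*X + L) = -7 + (L - 4*X) = -7 + L - 4*X)
U = -21 (U = 6 + (-7 + 4 - 4*6) = 6 + (-7 + 4 - 24) = 6 - 27 = -21)
j = 1 (j = sqrt(1) = 1)
B(b) = b*(-21 + b)
-64*(B(j) - 52) = -64*(1*(-21 + 1) - 52) = -64*(1*(-20) - 52) = -64*(-20 - 52) = -64*(-72) = 4608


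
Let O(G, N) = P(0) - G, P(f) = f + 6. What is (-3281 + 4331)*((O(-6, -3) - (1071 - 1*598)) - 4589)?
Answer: -5302500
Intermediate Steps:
P(f) = 6 + f
O(G, N) = 6 - G (O(G, N) = (6 + 0) - G = 6 - G)
(-3281 + 4331)*((O(-6, -3) - (1071 - 1*598)) - 4589) = (-3281 + 4331)*(((6 - 1*(-6)) - (1071 - 1*598)) - 4589) = 1050*(((6 + 6) - (1071 - 598)) - 4589) = 1050*((12 - 1*473) - 4589) = 1050*((12 - 473) - 4589) = 1050*(-461 - 4589) = 1050*(-5050) = -5302500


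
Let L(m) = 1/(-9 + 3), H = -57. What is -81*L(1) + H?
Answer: -87/2 ≈ -43.500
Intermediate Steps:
L(m) = -⅙ (L(m) = 1/(-6) = -⅙)
-81*L(1) + H = -81*(-⅙) - 57 = 27/2 - 57 = -87/2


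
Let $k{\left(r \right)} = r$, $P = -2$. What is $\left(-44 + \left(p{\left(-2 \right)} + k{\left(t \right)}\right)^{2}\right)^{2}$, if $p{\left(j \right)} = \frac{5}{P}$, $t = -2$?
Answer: $\frac{9025}{16} \approx 564.06$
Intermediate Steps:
$p{\left(j \right)} = - \frac{5}{2}$ ($p{\left(j \right)} = \frac{5}{-2} = 5 \left(- \frac{1}{2}\right) = - \frac{5}{2}$)
$\left(-44 + \left(p{\left(-2 \right)} + k{\left(t \right)}\right)^{2}\right)^{2} = \left(-44 + \left(- \frac{5}{2} - 2\right)^{2}\right)^{2} = \left(-44 + \left(- \frac{9}{2}\right)^{2}\right)^{2} = \left(-44 + \frac{81}{4}\right)^{2} = \left(- \frac{95}{4}\right)^{2} = \frac{9025}{16}$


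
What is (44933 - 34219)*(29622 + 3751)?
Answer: 357558322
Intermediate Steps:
(44933 - 34219)*(29622 + 3751) = 10714*33373 = 357558322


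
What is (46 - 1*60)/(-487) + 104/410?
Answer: 28194/99835 ≈ 0.28241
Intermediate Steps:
(46 - 1*60)/(-487) + 104/410 = (46 - 60)*(-1/487) + 104*(1/410) = -14*(-1/487) + 52/205 = 14/487 + 52/205 = 28194/99835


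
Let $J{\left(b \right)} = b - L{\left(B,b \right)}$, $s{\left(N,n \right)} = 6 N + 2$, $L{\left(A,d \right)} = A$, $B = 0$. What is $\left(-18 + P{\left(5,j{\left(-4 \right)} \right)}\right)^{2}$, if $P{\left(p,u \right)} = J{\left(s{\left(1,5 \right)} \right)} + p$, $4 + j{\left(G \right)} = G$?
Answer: $25$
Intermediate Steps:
$j{\left(G \right)} = -4 + G$
$s{\left(N,n \right)} = 2 + 6 N$
$J{\left(b \right)} = b$ ($J{\left(b \right)} = b - 0 = b + 0 = b$)
$P{\left(p,u \right)} = 8 + p$ ($P{\left(p,u \right)} = \left(2 + 6 \cdot 1\right) + p = \left(2 + 6\right) + p = 8 + p$)
$\left(-18 + P{\left(5,j{\left(-4 \right)} \right)}\right)^{2} = \left(-18 + \left(8 + 5\right)\right)^{2} = \left(-18 + 13\right)^{2} = \left(-5\right)^{2} = 25$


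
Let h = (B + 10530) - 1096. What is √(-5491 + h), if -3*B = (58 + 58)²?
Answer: I*√4881/3 ≈ 23.288*I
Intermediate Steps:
B = -13456/3 (B = -(58 + 58)²/3 = -⅓*116² = -⅓*13456 = -13456/3 ≈ -4485.3)
h = 14846/3 (h = (-13456/3 + 10530) - 1096 = 18134/3 - 1096 = 14846/3 ≈ 4948.7)
√(-5491 + h) = √(-5491 + 14846/3) = √(-1627/3) = I*√4881/3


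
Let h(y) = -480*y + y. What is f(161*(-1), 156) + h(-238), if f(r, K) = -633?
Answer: 113369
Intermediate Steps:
h(y) = -479*y
f(161*(-1), 156) + h(-238) = -633 - 479*(-238) = -633 + 114002 = 113369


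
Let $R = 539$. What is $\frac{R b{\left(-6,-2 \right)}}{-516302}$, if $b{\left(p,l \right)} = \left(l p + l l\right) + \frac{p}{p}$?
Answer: $- \frac{9163}{516302} \approx -0.017747$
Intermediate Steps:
$b{\left(p,l \right)} = 1 + l^{2} + l p$ ($b{\left(p,l \right)} = \left(l p + l^{2}\right) + 1 = \left(l^{2} + l p\right) + 1 = 1 + l^{2} + l p$)
$\frac{R b{\left(-6,-2 \right)}}{-516302} = \frac{539 \left(1 + \left(-2\right)^{2} - -12\right)}{-516302} = 539 \left(1 + 4 + 12\right) \left(- \frac{1}{516302}\right) = 539 \cdot 17 \left(- \frac{1}{516302}\right) = 9163 \left(- \frac{1}{516302}\right) = - \frac{9163}{516302}$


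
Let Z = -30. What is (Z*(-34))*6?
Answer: 6120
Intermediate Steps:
(Z*(-34))*6 = -30*(-34)*6 = 1020*6 = 6120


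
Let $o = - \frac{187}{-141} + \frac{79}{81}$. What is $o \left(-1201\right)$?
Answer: $- \frac{10523162}{3807} \approx -2764.2$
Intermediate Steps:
$o = \frac{8762}{3807}$ ($o = \left(-187\right) \left(- \frac{1}{141}\right) + 79 \cdot \frac{1}{81} = \frac{187}{141} + \frac{79}{81} = \frac{8762}{3807} \approx 2.3015$)
$o \left(-1201\right) = \frac{8762}{3807} \left(-1201\right) = - \frac{10523162}{3807}$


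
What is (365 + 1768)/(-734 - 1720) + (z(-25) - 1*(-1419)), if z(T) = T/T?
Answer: 1160849/818 ≈ 1419.1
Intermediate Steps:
z(T) = 1
(365 + 1768)/(-734 - 1720) + (z(-25) - 1*(-1419)) = (365 + 1768)/(-734 - 1720) + (1 - 1*(-1419)) = 2133/(-2454) + (1 + 1419) = 2133*(-1/2454) + 1420 = -711/818 + 1420 = 1160849/818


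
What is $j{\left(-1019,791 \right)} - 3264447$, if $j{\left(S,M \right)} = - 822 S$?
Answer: $-2426829$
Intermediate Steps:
$j{\left(-1019,791 \right)} - 3264447 = \left(-822\right) \left(-1019\right) - 3264447 = 837618 - 3264447 = -2426829$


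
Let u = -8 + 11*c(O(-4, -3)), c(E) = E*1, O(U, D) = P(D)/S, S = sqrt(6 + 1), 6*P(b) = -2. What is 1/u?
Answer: -504/3911 + 33*sqrt(7)/3911 ≈ -0.10654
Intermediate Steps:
P(b) = -1/3 (P(b) = (1/6)*(-2) = -1/3)
S = sqrt(7) ≈ 2.6458
O(U, D) = -sqrt(7)/21 (O(U, D) = -sqrt(7)/7/3 = -sqrt(7)/21)
c(E) = E
u = -8 - 11*sqrt(7)/21 (u = -8 + 11*(-sqrt(7)/21) = -8 - 11*sqrt(7)/21 ≈ -9.3859)
1/u = 1/(-8 - 11*sqrt(7)/21)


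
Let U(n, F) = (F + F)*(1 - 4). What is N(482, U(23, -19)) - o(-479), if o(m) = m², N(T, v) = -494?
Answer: -229935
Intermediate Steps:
U(n, F) = -6*F (U(n, F) = (2*F)*(-3) = -6*F)
N(482, U(23, -19)) - o(-479) = -494 - 1*(-479)² = -494 - 1*229441 = -494 - 229441 = -229935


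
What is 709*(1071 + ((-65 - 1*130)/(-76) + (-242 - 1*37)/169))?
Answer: 9761281575/12844 ≈ 7.5999e+5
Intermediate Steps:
709*(1071 + ((-65 - 1*130)/(-76) + (-242 - 1*37)/169)) = 709*(1071 + ((-65 - 130)*(-1/76) + (-242 - 37)*(1/169))) = 709*(1071 + (-195*(-1/76) - 279*1/169)) = 709*(1071 + (195/76 - 279/169)) = 709*(1071 + 11751/12844) = 709*(13767675/12844) = 9761281575/12844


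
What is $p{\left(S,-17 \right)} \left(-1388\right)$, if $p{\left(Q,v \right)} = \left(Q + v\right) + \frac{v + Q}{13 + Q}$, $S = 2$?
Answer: $22208$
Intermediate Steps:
$p{\left(Q,v \right)} = Q + v + \frac{Q + v}{13 + Q}$ ($p{\left(Q,v \right)} = \left(Q + v\right) + \frac{Q + v}{13 + Q} = Q + v + \frac{Q + v}{13 + Q}$)
$p{\left(S,-17 \right)} \left(-1388\right) = \frac{2^{2} + 14 \cdot 2 + 14 \left(-17\right) + 2 \left(-17\right)}{13 + 2} \left(-1388\right) = \frac{4 + 28 - 238 - 34}{15} \left(-1388\right) = \frac{1}{15} \left(-240\right) \left(-1388\right) = \left(-16\right) \left(-1388\right) = 22208$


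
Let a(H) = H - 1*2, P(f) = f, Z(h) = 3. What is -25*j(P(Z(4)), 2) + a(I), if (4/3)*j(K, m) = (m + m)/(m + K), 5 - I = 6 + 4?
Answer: -22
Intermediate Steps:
I = -5 (I = 5 - (6 + 4) = 5 - 1*10 = 5 - 10 = -5)
j(K, m) = 3*m/(2*(K + m)) (j(K, m) = 3*((m + m)/(m + K))/4 = 3*((2*m)/(K + m))/4 = 3*(2*m/(K + m))/4 = 3*m/(2*(K + m)))
a(H) = -2 + H (a(H) = H - 2 = -2 + H)
-25*j(P(Z(4)), 2) + a(I) = -75*2/(2*(3 + 2)) + (-2 - 5) = -75*2/(2*5) - 7 = -25*⅗ - 7 = -15 - 7 = -22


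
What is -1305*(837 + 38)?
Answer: -1141875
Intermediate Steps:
-1305*(837 + 38) = -1305*875 = -1141875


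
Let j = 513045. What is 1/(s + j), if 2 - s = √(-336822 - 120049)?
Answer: 513047/263217681080 + I*√456871/263217681080 ≈ 1.9491e-6 + 2.5679e-9*I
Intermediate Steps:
s = 2 - I*√456871 (s = 2 - √(-336822 - 120049) = 2 - √(-456871) = 2 - I*√456871 ≈ 2.0 - 675.92*I)
1/(s + j) = 1/((2 - I*√456871) + 513045) = 1/(513047 - I*√456871)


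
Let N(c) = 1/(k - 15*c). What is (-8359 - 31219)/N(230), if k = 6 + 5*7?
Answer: 134921402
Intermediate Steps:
k = 41 (k = 6 + 35 = 41)
N(c) = 1/(41 - 15*c)
(-8359 - 31219)/N(230) = (-8359 - 31219)/((-1/(-41 + 15*230))) = -39578/((-1/(-41 + 3450))) = -39578/((-1/3409)) = -39578/((-1*1/3409)) = -39578/(-1/3409) = -39578*(-3409) = 134921402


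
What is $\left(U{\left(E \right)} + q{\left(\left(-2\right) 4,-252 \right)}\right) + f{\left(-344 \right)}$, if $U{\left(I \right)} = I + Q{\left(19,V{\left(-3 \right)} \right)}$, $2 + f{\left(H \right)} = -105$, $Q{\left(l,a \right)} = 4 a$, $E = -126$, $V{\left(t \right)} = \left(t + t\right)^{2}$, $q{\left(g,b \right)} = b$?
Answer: $-341$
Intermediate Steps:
$V{\left(t \right)} = 4 t^{2}$ ($V{\left(t \right)} = \left(2 t\right)^{2} = 4 t^{2}$)
$f{\left(H \right)} = -107$ ($f{\left(H \right)} = -2 - 105 = -107$)
$U{\left(I \right)} = 144 + I$ ($U{\left(I \right)} = I + 4 \cdot 4 \left(-3\right)^{2} = I + 4 \cdot 4 \cdot 9 = I + 4 \cdot 36 = I + 144 = 144 + I$)
$\left(U{\left(E \right)} + q{\left(\left(-2\right) 4,-252 \right)}\right) + f{\left(-344 \right)} = \left(\left(144 - 126\right) - 252\right) - 107 = \left(18 - 252\right) - 107 = -234 - 107 = -341$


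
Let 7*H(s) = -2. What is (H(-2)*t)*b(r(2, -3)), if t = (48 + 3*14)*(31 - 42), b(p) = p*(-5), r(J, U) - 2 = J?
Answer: -39600/7 ≈ -5657.1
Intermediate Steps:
r(J, U) = 2 + J
b(p) = -5*p
H(s) = -2/7 (H(s) = (⅐)*(-2) = -2/7)
t = -990 (t = (48 + 42)*(-11) = 90*(-11) = -990)
(H(-2)*t)*b(r(2, -3)) = (-2/7*(-990))*(-5*(2 + 2)) = 1980*(-5*4)/7 = (1980/7)*(-20) = -39600/7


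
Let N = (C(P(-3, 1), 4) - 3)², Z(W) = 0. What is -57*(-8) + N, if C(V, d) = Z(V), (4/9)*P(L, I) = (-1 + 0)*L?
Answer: 465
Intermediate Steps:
P(L, I) = -9*L/4 (P(L, I) = 9*((-1 + 0)*L)/4 = 9*(-L)/4 = -9*L/4)
C(V, d) = 0
N = 9 (N = (0 - 3)² = (-3)² = 9)
-57*(-8) + N = -57*(-8) + 9 = 456 + 9 = 465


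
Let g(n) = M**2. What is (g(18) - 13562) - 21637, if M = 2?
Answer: -35195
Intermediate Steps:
g(n) = 4 (g(n) = 2**2 = 4)
(g(18) - 13562) - 21637 = (4 - 13562) - 21637 = -13558 - 21637 = -35195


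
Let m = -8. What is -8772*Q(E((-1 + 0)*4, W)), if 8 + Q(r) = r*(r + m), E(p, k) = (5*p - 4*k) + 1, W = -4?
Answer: -219300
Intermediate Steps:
E(p, k) = 1 - 4*k + 5*p (E(p, k) = (-4*k + 5*p) + 1 = 1 - 4*k + 5*p)
Q(r) = -8 + r*(-8 + r) (Q(r) = -8 + r*(r - 8) = -8 + r*(-8 + r))
-8772*Q(E((-1 + 0)*4, W)) = -8772*(-8 + (1 - 4*(-4) + 5*((-1 + 0)*4))² - 8*(1 - 4*(-4) + 5*((-1 + 0)*4))) = -8772*(-8 + (1 + 16 + 5*(-1*4))² - 8*(1 + 16 + 5*(-1*4))) = -8772*(-8 + (1 + 16 + 5*(-4))² - 8*(1 + 16 + 5*(-4))) = -8772*(-8 + (1 + 16 - 20)² - 8*(1 + 16 - 20)) = -8772*(-8 + (-3)² - 8*(-3)) = -8772*(-8 + 9 + 24) = -8772*25 = -219300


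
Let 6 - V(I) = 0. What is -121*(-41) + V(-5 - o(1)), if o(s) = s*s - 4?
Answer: 4967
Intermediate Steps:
o(s) = -4 + s² (o(s) = s² - 4 = -4 + s²)
V(I) = 6 (V(I) = 6 - 1*0 = 6 + 0 = 6)
-121*(-41) + V(-5 - o(1)) = -121*(-41) + 6 = 4961 + 6 = 4967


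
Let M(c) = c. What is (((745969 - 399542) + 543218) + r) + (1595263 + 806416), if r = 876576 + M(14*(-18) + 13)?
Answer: 4167661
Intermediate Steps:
r = 876337 (r = 876576 + (14*(-18) + 13) = 876576 + (-252 + 13) = 876576 - 239 = 876337)
(((745969 - 399542) + 543218) + r) + (1595263 + 806416) = (((745969 - 399542) + 543218) + 876337) + (1595263 + 806416) = ((346427 + 543218) + 876337) + 2401679 = (889645 + 876337) + 2401679 = 1765982 + 2401679 = 4167661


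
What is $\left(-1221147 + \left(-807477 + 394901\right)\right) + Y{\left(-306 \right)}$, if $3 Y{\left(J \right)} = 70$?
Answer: $- \frac{4901099}{3} \approx -1.6337 \cdot 10^{6}$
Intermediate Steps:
$Y{\left(J \right)} = \frac{70}{3}$ ($Y{\left(J \right)} = \frac{1}{3} \cdot 70 = \frac{70}{3}$)
$\left(-1221147 + \left(-807477 + 394901\right)\right) + Y{\left(-306 \right)} = \left(-1221147 + \left(-807477 + 394901\right)\right) + \frac{70}{3} = \left(-1221147 - 412576\right) + \frac{70}{3} = -1633723 + \frac{70}{3} = - \frac{4901099}{3}$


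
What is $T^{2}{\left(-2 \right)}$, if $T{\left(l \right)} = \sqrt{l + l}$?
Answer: $-4$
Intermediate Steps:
$T{\left(l \right)} = \sqrt{2} \sqrt{l}$ ($T{\left(l \right)} = \sqrt{2 l} = \sqrt{2} \sqrt{l}$)
$T^{2}{\left(-2 \right)} = \left(\sqrt{2} \sqrt{-2}\right)^{2} = \left(\sqrt{2} i \sqrt{2}\right)^{2} = \left(2 i\right)^{2} = -4$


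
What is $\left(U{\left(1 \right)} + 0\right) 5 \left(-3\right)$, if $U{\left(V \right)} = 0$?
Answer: $0$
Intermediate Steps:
$\left(U{\left(1 \right)} + 0\right) 5 \left(-3\right) = \left(0 + 0\right) 5 \left(-3\right) = 0 \left(-15\right) = 0$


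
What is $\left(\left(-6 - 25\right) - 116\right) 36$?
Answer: $-5292$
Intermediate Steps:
$\left(\left(-6 - 25\right) - 116\right) 36 = \left(-31 - 116\right) 36 = \left(-147\right) 36 = -5292$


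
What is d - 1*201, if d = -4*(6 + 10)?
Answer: -265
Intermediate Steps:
d = -64 (d = -4*16 = -64)
d - 1*201 = -64 - 1*201 = -64 - 201 = -265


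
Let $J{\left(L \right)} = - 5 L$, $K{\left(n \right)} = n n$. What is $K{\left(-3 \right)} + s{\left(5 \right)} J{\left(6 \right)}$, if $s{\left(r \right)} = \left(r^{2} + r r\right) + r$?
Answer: $-1641$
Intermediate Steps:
$K{\left(n \right)} = n^{2}$
$s{\left(r \right)} = r + 2 r^{2}$ ($s{\left(r \right)} = \left(r^{2} + r^{2}\right) + r = 2 r^{2} + r = r + 2 r^{2}$)
$K{\left(-3 \right)} + s{\left(5 \right)} J{\left(6 \right)} = \left(-3\right)^{2} + 5 \left(1 + 2 \cdot 5\right) \left(\left(-5\right) 6\right) = 9 + 5 \left(1 + 10\right) \left(-30\right) = 9 + 5 \cdot 11 \left(-30\right) = 9 + 55 \left(-30\right) = 9 - 1650 = -1641$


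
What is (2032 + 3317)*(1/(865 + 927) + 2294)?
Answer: 21988931301/1792 ≈ 1.2271e+7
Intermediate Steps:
(2032 + 3317)*(1/(865 + 927) + 2294) = 5349*(1/1792 + 2294) = 5349*(4110849/1792) = 21988931301/1792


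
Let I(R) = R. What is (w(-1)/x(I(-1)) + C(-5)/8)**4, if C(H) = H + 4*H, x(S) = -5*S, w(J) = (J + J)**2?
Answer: 74805201/2560000 ≈ 29.221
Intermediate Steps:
w(J) = 4*J**2 (w(J) = (2*J)**2 = 4*J**2)
C(H) = 5*H
(w(-1)/x(I(-1)) + C(-5)/8)**4 = ((4*(-1)**2)/((-5*(-1))) + (5*(-5))/8)**4 = ((4*1)/5 - 25*1/8)**4 = (4*(1/5) - 25/8)**4 = (4/5 - 25/8)**4 = (-93/40)**4 = 74805201/2560000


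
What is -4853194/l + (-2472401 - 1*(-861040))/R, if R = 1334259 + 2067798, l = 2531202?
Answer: -1143862378110/478405193473 ≈ -2.3910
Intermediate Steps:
R = 3402057
-4853194/l + (-2472401 - 1*(-861040))/R = -4853194/2531202 + (-2472401 - 1*(-861040))/3402057 = -4853194*1/2531202 + (-2472401 + 861040)*(1/3402057) = -2426597/1265601 - 1611361*1/3402057 = -2426597/1265601 - 1611361/3402057 = -1143862378110/478405193473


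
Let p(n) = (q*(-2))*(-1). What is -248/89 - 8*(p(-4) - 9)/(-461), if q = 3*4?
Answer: -103648/41029 ≈ -2.5262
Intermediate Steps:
q = 12
p(n) = 24 (p(n) = (12*(-2))*(-1) = -24*(-1) = 24)
-248/89 - 8*(p(-4) - 9)/(-461) = -248/89 - 8*(24 - 9)/(-461) = -248*1/89 - 8*15*(-1/461) = -248/89 - 120*(-1/461) = -248/89 + 120/461 = -103648/41029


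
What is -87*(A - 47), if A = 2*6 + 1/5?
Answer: 15138/5 ≈ 3027.6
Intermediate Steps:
A = 61/5 (A = 12 + ⅕ = 61/5 ≈ 12.200)
-87*(A - 47) = -87*(61/5 - 47) = -87*(-174/5) = 15138/5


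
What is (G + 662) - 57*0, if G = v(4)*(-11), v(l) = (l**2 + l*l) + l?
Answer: 266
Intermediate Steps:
v(l) = l + 2*l**2 (v(l) = (l**2 + l**2) + l = 2*l**2 + l = l + 2*l**2)
G = -396 (G = (4*(1 + 2*4))*(-11) = (4*(1 + 8))*(-11) = (4*9)*(-11) = 36*(-11) = -396)
(G + 662) - 57*0 = (-396 + 662) - 57*0 = 266 + 0 = 266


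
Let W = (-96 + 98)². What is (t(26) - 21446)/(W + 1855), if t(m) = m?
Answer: -21420/1859 ≈ -11.522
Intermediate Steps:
W = 4 (W = 2² = 4)
(t(26) - 21446)/(W + 1855) = (26 - 21446)/(4 + 1855) = -21420/1859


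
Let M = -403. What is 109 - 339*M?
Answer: 136726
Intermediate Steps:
109 - 339*M = 109 - 339*(-403) = 109 + 136617 = 136726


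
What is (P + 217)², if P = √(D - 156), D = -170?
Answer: (217 + I*√326)² ≈ 46763.0 + 7836.1*I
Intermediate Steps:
P = I*√326 (P = √(-170 - 156) = √(-326) = I*√326 ≈ 18.055*I)
(P + 217)² = (I*√326 + 217)² = (217 + I*√326)²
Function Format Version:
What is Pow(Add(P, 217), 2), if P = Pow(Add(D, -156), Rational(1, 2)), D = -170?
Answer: Pow(Add(217, Mul(I, Pow(326, Rational(1, 2)))), 2) ≈ Add(46763., Mul(7836.1, I))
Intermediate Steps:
P = Mul(I, Pow(326, Rational(1, 2))) (P = Pow(Add(-170, -156), Rational(1, 2)) = Pow(-326, Rational(1, 2)) = Mul(I, Pow(326, Rational(1, 2))) ≈ Mul(18.055, I))
Pow(Add(P, 217), 2) = Pow(Add(Mul(I, Pow(326, Rational(1, 2))), 217), 2) = Pow(Add(217, Mul(I, Pow(326, Rational(1, 2)))), 2)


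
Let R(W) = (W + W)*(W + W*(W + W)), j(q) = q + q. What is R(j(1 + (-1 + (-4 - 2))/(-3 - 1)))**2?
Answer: 527076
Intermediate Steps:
j(q) = 2*q
R(W) = 2*W*(W + 2*W**2) (R(W) = (2*W)*(W + W*(2*W)) = (2*W)*(W + 2*W**2) = 2*W*(W + 2*W**2))
R(j(1 + (-1 + (-4 - 2))/(-3 - 1)))**2 = ((2*(1 + (-1 + (-4 - 2))/(-3 - 1)))**2*(2 + 4*(2*(1 + (-1 + (-4 - 2))/(-3 - 1)))))**2 = ((2*(1 + (-1 - 6)/(-4)))**2*(2 + 4*(2*(1 + (-1 - 6)/(-4)))))**2 = ((2*(1 - 7*(-1/4)))**2*(2 + 4*(2*(1 - 7*(-1/4)))))**2 = ((2*(1 + 7/4))**2*(2 + 4*(2*(1 + 7/4))))**2 = ((2*(11/4))**2*(2 + 4*(2*(11/4))))**2 = ((11/2)**2*(2 + 4*(11/2)))**2 = (121*(2 + 22)/4)**2 = ((121/4)*24)**2 = 726**2 = 527076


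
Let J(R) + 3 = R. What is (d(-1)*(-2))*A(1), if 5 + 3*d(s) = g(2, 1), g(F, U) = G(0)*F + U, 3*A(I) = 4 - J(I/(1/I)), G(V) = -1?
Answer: 8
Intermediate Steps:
J(R) = -3 + R
A(I) = 7/3 - I**2/3 (A(I) = (4 - (-3 + I/(1/I)))/3 = (4 - (-3 + I*I))/3 = (4 - (-3 + I**2))/3 = (4 + (3 - I**2))/3 = (7 - I**2)/3 = 7/3 - I**2/3)
g(F, U) = U - F (g(F, U) = -F + U = U - F)
d(s) = -2 (d(s) = -5/3 + (1 - 1*2)/3 = -5/3 + (1 - 2)/3 = -5/3 + (1/3)*(-1) = -5/3 - 1/3 = -2)
(d(-1)*(-2))*A(1) = (-2*(-2))*(7/3 - 1/3*1**2) = 4*(7/3 - 1/3*1) = 4*(7/3 - 1/3) = 4*2 = 8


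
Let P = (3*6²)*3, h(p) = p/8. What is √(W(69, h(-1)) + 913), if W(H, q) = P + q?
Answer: √19790/4 ≈ 35.169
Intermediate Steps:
h(p) = p/8 (h(p) = p*(⅛) = p/8)
P = 324 (P = (3*36)*3 = 108*3 = 324)
W(H, q) = 324 + q
√(W(69, h(-1)) + 913) = √((324 + (⅛)*(-1)) + 913) = √((324 - ⅛) + 913) = √(2591/8 + 913) = √(9895/8) = √19790/4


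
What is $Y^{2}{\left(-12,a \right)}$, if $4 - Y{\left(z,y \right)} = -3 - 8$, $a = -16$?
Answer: $225$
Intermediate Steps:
$Y{\left(z,y \right)} = 15$ ($Y{\left(z,y \right)} = 4 - \left(-3 - 8\right) = 4 - -11 = 4 + 11 = 15$)
$Y^{2}{\left(-12,a \right)} = 15^{2} = 225$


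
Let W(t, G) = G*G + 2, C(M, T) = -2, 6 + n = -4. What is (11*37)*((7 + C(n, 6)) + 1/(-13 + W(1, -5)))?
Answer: 28897/14 ≈ 2064.1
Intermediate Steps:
n = -10 (n = -6 - 4 = -10)
W(t, G) = 2 + G**2 (W(t, G) = G**2 + 2 = 2 + G**2)
(11*37)*((7 + C(n, 6)) + 1/(-13 + W(1, -5))) = (11*37)*((7 - 2) + 1/(-13 + (2 + (-5)**2))) = 407*(5 + 1/(-13 + (2 + 25))) = 407*(5 + 1/(-13 + 27)) = 407*(5 + 1/14) = 407*(71/14) = 28897/14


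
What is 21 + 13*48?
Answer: 645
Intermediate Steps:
21 + 13*48 = 21 + 624 = 645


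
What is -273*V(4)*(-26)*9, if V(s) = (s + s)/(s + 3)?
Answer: 73008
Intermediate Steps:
V(s) = 2*s/(3 + s) (V(s) = (2*s)/(3 + s) = 2*s/(3 + s))
-273*V(4)*(-26)*9 = -273*(2*4/(3 + 4))*(-26)*9 = -273*(2*4/7)*(-26)*9 = -273*(2*4*(⅐))*(-26)*9 = -273*(8/7)*(-26)*9 = -(-8112)*9 = -273*(-1872/7) = 73008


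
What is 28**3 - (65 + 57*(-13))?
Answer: 22628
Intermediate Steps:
28**3 - (65 + 57*(-13)) = 21952 - (65 - 741) = 21952 - 1*(-676) = 21952 + 676 = 22628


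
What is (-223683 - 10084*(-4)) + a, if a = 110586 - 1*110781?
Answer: -183542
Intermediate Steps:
a = -195 (a = 110586 - 110781 = -195)
(-223683 - 10084*(-4)) + a = (-223683 - 10084*(-4)) - 195 = (-223683 + 40336) - 195 = -183347 - 195 = -183542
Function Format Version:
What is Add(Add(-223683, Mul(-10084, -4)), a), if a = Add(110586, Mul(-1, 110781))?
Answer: -183542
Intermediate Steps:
a = -195 (a = Add(110586, -110781) = -195)
Add(Add(-223683, Mul(-10084, -4)), a) = Add(Add(-223683, Mul(-10084, -4)), -195) = Add(Add(-223683, 40336), -195) = Add(-183347, -195) = -183542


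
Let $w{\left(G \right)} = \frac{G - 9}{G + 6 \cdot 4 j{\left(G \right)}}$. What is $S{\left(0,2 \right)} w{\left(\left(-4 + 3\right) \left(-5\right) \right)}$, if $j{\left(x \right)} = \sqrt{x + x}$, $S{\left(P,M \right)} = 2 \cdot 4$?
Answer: $\frac{32}{1147} - \frac{768 \sqrt{10}}{5735} \approx -0.39558$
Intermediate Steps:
$S{\left(P,M \right)} = 8$
$j{\left(x \right)} = \sqrt{2} \sqrt{x}$ ($j{\left(x \right)} = \sqrt{2 x} = \sqrt{2} \sqrt{x}$)
$w{\left(G \right)} = \frac{-9 + G}{G + 24 \sqrt{2} \sqrt{G}}$ ($w{\left(G \right)} = \frac{G - 9}{G + 6 \cdot 4 \sqrt{2} \sqrt{G}} = \frac{-9 + G}{G + 24 \sqrt{2} \sqrt{G}}$)
$S{\left(0,2 \right)} w{\left(\left(-4 + 3\right) \left(-5\right) \right)} = 8 \frac{-9 + \left(-4 + 3\right) \left(-5\right)}{\left(-4 + 3\right) \left(-5\right) + 24 \sqrt{2} \sqrt{\left(-4 + 3\right) \left(-5\right)}} = 8 \frac{-9 - -5}{\left(-1\right) \left(-5\right) + 24 \sqrt{2} \sqrt{\left(-1\right) \left(-5\right)}} = 8 \frac{-9 + 5}{5 + 24 \sqrt{2} \sqrt{5}} = 8 \frac{1}{5 + 24 \sqrt{10}} \left(-4\right) = 8 \left(- \frac{4}{5 + 24 \sqrt{10}}\right) = - \frac{32}{5 + 24 \sqrt{10}}$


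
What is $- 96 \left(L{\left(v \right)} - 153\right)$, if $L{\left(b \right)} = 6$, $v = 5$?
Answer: $14112$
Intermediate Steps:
$- 96 \left(L{\left(v \right)} - 153\right) = - 96 \left(6 - 153\right) = \left(-96\right) \left(-147\right) = 14112$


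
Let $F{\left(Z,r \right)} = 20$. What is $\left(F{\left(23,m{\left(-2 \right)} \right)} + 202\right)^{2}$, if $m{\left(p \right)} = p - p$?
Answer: $49284$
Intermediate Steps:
$m{\left(p \right)} = 0$
$\left(F{\left(23,m{\left(-2 \right)} \right)} + 202\right)^{2} = \left(20 + 202\right)^{2} = 222^{2} = 49284$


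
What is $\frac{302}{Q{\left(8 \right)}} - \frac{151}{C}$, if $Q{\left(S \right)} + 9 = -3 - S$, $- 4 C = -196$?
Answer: $- \frac{8909}{490} \approx -18.182$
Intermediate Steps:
$C = 49$ ($C = \left(- \frac{1}{4}\right) \left(-196\right) = 49$)
$Q{\left(S \right)} = -12 - S$ ($Q{\left(S \right)} = -9 - \left(3 + S\right) = -12 - S$)
$\frac{302}{Q{\left(8 \right)}} - \frac{151}{C} = \frac{302}{-12 - 8} - \frac{151}{49} = \frac{302}{-20} - \frac{151}{49} = 302 \left(- \frac{1}{20}\right) - \frac{151}{49} = - \frac{151}{10} - \frac{151}{49} = - \frac{8909}{490}$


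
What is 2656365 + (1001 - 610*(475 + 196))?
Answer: 2248056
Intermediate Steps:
2656365 + (1001 - 610*(475 + 196)) = 2656365 + (1001 - 610*671) = 2656365 + (1001 - 409310) = 2656365 - 408309 = 2248056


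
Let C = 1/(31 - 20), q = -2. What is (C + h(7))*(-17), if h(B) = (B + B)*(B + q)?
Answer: -13107/11 ≈ -1191.5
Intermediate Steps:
h(B) = 2*B*(-2 + B) (h(B) = (B + B)*(B - 2) = (2*B)*(-2 + B) = 2*B*(-2 + B))
C = 1/11 ≈ 0.090909
(C + h(7))*(-17) = (1/11 + 2*7*(-2 + 7))*(-17) = (1/11 + 2*7*5)*(-17) = (1/11 + 70)*(-17) = (771/11)*(-17) = -13107/11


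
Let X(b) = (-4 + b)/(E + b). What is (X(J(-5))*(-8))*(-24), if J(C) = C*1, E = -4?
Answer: 192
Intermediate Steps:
J(C) = C
X(b) = 1 (X(b) = (-4 + b)/(-4 + b) = 1)
(X(J(-5))*(-8))*(-24) = (1*(-8))*(-24) = -8*(-24) = 192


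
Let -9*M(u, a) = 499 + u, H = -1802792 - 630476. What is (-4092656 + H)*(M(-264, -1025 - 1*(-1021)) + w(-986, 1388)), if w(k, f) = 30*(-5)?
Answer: 3447863180/3 ≈ 1.1493e+9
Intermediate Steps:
H = -2433268
w(k, f) = -150
M(u, a) = -499/9 - u/9 (M(u, a) = -(499 + u)/9 = -499/9 - u/9)
(-4092656 + H)*(M(-264, -1025 - 1*(-1021)) + w(-986, 1388)) = (-4092656 - 2433268)*((-499/9 - 1/9*(-264)) - 150) = -6525924*((-499/9 + 88/3) - 150) = -6525924*(-235/9 - 150) = -6525924*(-1585/9) = 3447863180/3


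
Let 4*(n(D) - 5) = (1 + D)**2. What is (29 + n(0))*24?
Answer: 822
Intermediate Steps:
n(D) = 5 + (1 + D)**2/4
(29 + n(0))*24 = (29 + (5 + (1 + 0)**2/4))*24 = (29 + (5 + (1/4)*1**2))*24 = (29 + (5 + (1/4)*1))*24 = (29 + (5 + 1/4))*24 = (29 + 21/4)*24 = (137/4)*24 = 822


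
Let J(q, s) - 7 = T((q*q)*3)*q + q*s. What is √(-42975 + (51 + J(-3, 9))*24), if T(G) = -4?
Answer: I*√41943 ≈ 204.8*I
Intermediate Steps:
J(q, s) = 7 - 4*q + q*s (J(q, s) = 7 + (-4*q + q*s) = 7 - 4*q + q*s)
√(-42975 + (51 + J(-3, 9))*24) = √(-42975 + (51 + (7 - 4*(-3) - 3*9))*24) = √(-42975 + (51 + (7 + 12 - 27))*24) = √(-42975 + (51 - 8)*24) = √(-42975 + 43*24) = √(-42975 + 1032) = √(-41943) = I*√41943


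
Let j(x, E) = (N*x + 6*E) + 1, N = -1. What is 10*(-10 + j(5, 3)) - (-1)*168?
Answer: 208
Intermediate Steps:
j(x, E) = 1 - x + 6*E (j(x, E) = (-x + 6*E) + 1 = 1 - x + 6*E)
10*(-10 + j(5, 3)) - (-1)*168 = 10*(-10 + (1 - 1*5 + 6*3)) - (-1)*168 = 10*(-10 + (1 - 5 + 18)) - 1*(-168) = 10*(-10 + 14) + 168 = 10*4 + 168 = 40 + 168 = 208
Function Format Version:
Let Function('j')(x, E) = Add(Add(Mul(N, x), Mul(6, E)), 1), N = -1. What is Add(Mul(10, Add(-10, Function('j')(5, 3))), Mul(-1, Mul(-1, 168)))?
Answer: 208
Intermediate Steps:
Function('j')(x, E) = Add(1, Mul(-1, x), Mul(6, E)) (Function('j')(x, E) = Add(Add(Mul(-1, x), Mul(6, E)), 1) = Add(1, Mul(-1, x), Mul(6, E)))
Add(Mul(10, Add(-10, Function('j')(5, 3))), Mul(-1, Mul(-1, 168))) = Add(Mul(10, Add(-10, Add(1, Mul(-1, 5), Mul(6, 3)))), Mul(-1, Mul(-1, 168))) = Add(Mul(10, Add(-10, Add(1, -5, 18))), Mul(-1, -168)) = Add(Mul(10, Add(-10, 14)), 168) = Add(Mul(10, 4), 168) = Add(40, 168) = 208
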